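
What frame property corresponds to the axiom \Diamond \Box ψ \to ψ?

Symmetry

Replacing ψ by ¬ψ and contraposing gives the equivalent schema ψ → □◇ψ.
Suppose ψ→□◇ψ is valid. Take Rxy and set V(ψ)={x}. Then ψ at x, so □◇ψ at x, so ◇ψ at y, so some z with Ryz has ψ; z=x, i.e. Ryx.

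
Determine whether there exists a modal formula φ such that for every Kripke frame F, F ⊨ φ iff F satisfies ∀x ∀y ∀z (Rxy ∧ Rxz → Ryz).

The condition is the Euclidean property. A defining modal formula is ◇p → □◇p.

Yes — defined by ◇p → □◇p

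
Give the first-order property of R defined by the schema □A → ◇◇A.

∀x ∃w (xRw ∧ xR²w)

This is a Sahlqvist (Geach-type) schema ◇^0□^1A → □^0◇^2A.
Minimal-valuation argument: fix x; take any y with xR^0y and any z with xR^0z. Set V(A) to the set of worlds R-reachable from y in exactly 1 step. Then □^1A holds at y, so the antecedent holds at x; validity forces ◇^2A at z, giving a w with zR^2w and yR^1w.
First-order correspondent: ∀x ∃w (xRw ∧ xR²w).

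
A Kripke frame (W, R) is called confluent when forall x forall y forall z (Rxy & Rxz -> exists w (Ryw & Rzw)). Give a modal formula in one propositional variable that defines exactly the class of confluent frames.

This is convergence; the standard corresponding axiom is .2: ◇□r → □◇r.
Suppose ◇□r→□◇r is valid. Take Rxy, Rxz and set V(r)={w : Ryw}. Then □r at y so ◇□r at x, so □◇r at x, so ◇r at z, giving w with Rzw and Ryw.

◇□r → □◇r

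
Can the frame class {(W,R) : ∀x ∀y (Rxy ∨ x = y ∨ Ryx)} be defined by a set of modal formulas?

Not modally definable

If a class were modally definable it would be closed under disjoint unions (Goldblatt–Thomason).
Take 4 disjoint single-world reflexive frames: each is trivially connected, but their disjoint union has 4 worlds with no edge between distinct components, so it is not connected.
Hence connectedness of R is not modally definable.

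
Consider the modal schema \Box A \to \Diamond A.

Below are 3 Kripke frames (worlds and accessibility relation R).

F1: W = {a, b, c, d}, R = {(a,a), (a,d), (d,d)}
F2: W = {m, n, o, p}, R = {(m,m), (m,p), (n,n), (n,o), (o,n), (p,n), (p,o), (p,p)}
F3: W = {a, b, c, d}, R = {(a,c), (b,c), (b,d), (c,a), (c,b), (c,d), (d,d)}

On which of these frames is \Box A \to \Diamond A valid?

Frame correspondent (Sahlqvist): \forall x \exists y Rxy — i.e. seriality.
F1: fails — world b has no successor.
F2: condition met.
F3: condition met.

F2, F3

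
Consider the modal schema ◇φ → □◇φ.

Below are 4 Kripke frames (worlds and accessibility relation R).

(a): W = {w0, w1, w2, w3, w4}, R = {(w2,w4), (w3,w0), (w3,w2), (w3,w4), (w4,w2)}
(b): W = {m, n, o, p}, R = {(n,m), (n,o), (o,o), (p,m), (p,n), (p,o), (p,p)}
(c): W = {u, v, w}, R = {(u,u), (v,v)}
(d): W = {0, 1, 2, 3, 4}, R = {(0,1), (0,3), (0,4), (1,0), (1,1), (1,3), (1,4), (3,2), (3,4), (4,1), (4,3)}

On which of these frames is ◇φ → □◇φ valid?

(c)

The schema corresponds to the Euclidean property: ∀x ∀y ∀z (Rxy ∧ Rxz → Ryz).
(a): fails — Rw2w4 and Rw2w4 but not Rw4w4.
(b): fails — Rno and Rnm but not Rom.
(c): condition met.
(d): fails — R04 and R04 but not R44.
Valid on: (c).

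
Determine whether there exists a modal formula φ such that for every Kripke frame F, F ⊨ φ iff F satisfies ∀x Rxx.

Yes, by □r → r

The condition is reflexivity. A defining modal formula is □r → r.
Suppose □r→r is valid. At any x set V(r)={w : Rxw}. Then □r holds at x, so r holds at x, i.e. Rxx.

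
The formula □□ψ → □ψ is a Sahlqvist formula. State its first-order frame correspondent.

Density

Suppose □□ψ→□ψ is valid. Take Rxy and set V(ψ)={w : xR²w}. Then □□ψ at x, so □ψ at x, so ψ at y, i.e. ∃z(Rxz∧Rzy).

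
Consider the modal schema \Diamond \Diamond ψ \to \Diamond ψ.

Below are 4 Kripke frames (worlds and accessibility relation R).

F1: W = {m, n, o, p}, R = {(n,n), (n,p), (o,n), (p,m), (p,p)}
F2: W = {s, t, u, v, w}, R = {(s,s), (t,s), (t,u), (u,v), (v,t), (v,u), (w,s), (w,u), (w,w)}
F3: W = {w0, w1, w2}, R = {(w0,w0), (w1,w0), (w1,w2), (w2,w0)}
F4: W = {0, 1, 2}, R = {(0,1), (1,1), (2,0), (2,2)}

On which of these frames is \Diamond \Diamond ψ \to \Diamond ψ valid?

This is the axiom for a generalized confluence (Geach) condition; its first-order frame correspondent is \forall x \forall y (x R^2 y \to \exists w (y = w \wedge xRw)).
F1: fails — nR²m but no w with m=w and nRw.
F2: fails — tR²v but no w* with v=w* and tRw*.
F3: condition met.
F4: fails — 2R²1 but no w with 1=w and 2Rw.
Valid on: F3.

F3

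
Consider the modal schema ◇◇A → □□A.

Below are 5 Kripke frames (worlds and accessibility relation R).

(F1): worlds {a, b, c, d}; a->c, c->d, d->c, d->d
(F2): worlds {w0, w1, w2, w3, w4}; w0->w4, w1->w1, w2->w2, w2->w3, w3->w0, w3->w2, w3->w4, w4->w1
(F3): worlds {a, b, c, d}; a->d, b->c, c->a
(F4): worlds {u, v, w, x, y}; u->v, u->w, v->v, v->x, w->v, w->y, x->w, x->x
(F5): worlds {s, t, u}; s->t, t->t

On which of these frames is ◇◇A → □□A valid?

This is the axiom for a generalized confluence (Geach) condition; its first-order frame correspondent is ∀x ∀y ∀z ((xR²y ∧ xR²z) → ∃w (y = w ∧ z = w)).
(F1): fails — cR²c, cR²d but c ≠ d.
(F2): fails — w2R²w0, w2R²w2 but w0 ≠ w2.
(F3): condition met.
(F4): fails — uR²v, uR²x but v ≠ x.
(F5): condition met.

(F3), (F5)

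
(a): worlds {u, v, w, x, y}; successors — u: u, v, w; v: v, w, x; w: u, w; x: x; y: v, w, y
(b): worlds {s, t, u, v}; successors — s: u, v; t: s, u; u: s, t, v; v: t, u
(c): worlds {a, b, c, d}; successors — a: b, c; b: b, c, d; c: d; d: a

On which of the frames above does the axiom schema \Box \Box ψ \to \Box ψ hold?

Frame correspondent (Sahlqvist): \forall x \forall y (Rxy \to \exists z (Rxz \wedge Rzy)) — i.e. density.
(a): condition met.
(b): condition met.
(c): fails — Rcd but no z with Rcz and Rzd.

(a), (b)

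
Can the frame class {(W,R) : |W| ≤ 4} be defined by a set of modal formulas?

Not definable by any modal formula

Modal frame validity is preserved under disjoint unions.
Any modal formula valid on each of 5 disjoint one-world frames is valid on their disjoint union (validity is preserved under disjoint unions). Each one-world frame has |W|=1≤4, but the union has |W|=5.
So the class is not modally definable.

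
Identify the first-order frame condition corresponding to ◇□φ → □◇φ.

This schema is the .2 axiom.
Its frame correspondent is convergence — ∀x ∀y ∀z (Rxy ∧ Rxz → ∃w (Ryw ∧ Rzw)).

convergence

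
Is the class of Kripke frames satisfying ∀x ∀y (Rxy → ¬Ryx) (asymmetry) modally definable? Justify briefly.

If a class were modally definable it would be closed under surjective bounded morphisms (Goldblatt–Thomason).
The 4-cycle (worlds 0,1,2,3 with 0→1→2→3→0) is asymmetric. Mapping every world to a single reflexive point • is a surjective bounded morphism, and the reflexive point is not asymmetric (R•• but asymmetry requires ¬R••).
Hence asymmetry is not modally definable.

No — not modally definable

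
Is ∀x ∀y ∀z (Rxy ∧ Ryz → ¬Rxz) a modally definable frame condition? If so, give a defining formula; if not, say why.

No — not modally definable

Any modally definable frame class is closed under surjective bounded morphisms.
The 7-cycle (worlds 0,1,2,3,4,5,6 with 0→1→2→3→4→5→6→0) is intransitive. Mapping every world to a single reflexive point • is a surjective bounded morphism; the reflexive point is not intransitive (R••∧R•• but R••).
So the class is not modally definable.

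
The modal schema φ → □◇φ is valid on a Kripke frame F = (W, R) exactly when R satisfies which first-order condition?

This is the B axiom.
Its frame correspondent is symmetry — ∀x ∀y (Rxy → Ryx).

symmetry: ∀x ∀y (Rxy → Ryx)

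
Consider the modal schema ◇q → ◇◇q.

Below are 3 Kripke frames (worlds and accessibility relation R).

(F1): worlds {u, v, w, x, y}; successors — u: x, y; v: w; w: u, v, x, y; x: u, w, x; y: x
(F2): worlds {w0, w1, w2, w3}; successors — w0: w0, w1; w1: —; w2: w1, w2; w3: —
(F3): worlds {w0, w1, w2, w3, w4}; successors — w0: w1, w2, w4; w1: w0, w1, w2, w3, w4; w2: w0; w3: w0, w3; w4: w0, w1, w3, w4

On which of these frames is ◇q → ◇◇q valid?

Frame correspondent (Sahlqvist): ∀x ∀y (xRy → ∃w (y = w ∧ xR²w)) — i.e. a generalized confluence (Geach) condition.
(F1): fails — uRy but no t with y=t and uR²t.
(F2): condition met.
(F3): fails — w2Rw0 but no w with w0=w and w2R²w.
Valid on: (F2).

(F2)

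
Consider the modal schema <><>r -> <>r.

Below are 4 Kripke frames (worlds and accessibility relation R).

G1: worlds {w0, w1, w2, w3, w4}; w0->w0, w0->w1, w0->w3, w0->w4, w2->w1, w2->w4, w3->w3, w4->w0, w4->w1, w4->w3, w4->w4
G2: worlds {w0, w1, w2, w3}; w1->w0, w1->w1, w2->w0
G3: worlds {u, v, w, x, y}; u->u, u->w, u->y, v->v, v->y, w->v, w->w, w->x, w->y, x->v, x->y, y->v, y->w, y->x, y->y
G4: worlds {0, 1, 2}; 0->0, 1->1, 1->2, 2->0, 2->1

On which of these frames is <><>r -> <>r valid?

G2

The schema corresponds to transitivity: forall x forall y forall z (Rxy & Ryz -> Rxz).
G1: fails — Rw2w4 and Rw4w0 but not Rw2w0.
G2: satisfies the condition.
G3: fails — Ruw and Rwx but not Rux.
G4: fails — R12 and R20 but not R10.
Valid on: G2.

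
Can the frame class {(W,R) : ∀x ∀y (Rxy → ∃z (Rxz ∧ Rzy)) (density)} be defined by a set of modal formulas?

This is a Sahlqvist condition; the C4 axiom □□r → □r defines it.

Yes, by □□r → □r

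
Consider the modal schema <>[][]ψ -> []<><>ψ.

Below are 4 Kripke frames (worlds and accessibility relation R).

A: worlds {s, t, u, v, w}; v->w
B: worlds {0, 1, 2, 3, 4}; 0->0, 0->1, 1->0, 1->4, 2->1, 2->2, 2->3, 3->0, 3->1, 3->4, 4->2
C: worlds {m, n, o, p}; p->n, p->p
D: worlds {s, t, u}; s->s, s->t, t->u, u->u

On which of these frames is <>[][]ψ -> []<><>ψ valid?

The schema corresponds to a generalized confluence (Geach) condition: forall x forall y forall z ((xRy & xRz) -> exists w (y R^2 w & z R^2 w)).
A: fails — vRw, vRw but no w* with wR²w* and wR²w*.
B: satisfies the condition.
C: fails — pRn, pRn but no w with nR²w and nR²w.
D: satisfies the condition.

B, D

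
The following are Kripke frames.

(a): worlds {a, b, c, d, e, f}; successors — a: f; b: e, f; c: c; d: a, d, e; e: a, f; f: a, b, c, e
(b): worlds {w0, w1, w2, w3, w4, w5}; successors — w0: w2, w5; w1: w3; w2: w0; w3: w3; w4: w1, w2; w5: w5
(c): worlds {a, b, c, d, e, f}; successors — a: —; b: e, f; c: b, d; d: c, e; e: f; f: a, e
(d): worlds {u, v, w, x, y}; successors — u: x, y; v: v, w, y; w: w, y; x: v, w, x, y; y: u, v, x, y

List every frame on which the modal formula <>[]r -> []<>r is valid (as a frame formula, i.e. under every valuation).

Frame correspondent (Sahlqvist): forall x forall y forall z (Rxy & Rxz -> exists w (Ryw & Rzw)) — i.e. convergence.
(a): fails — Rdd and Rda but d and a have no common successor.
(b): fails — Rw0w5 and Rw0w2 but w5 and w2 have no common successor.
(c): fails — Rbf and Rbe but f and e have no common successor.
(d): holds.

(d)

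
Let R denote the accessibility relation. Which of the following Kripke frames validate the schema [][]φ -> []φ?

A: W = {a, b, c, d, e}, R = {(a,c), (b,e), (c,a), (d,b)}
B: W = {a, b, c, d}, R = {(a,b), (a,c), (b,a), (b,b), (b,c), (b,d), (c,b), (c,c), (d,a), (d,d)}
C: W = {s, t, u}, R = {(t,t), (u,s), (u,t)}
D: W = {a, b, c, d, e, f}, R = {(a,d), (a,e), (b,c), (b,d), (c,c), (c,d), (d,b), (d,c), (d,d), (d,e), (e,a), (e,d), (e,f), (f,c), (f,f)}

Frame correspondent (Sahlqvist): forall x forall y (Rxy -> exists z (Rxz & Rzy)) — i.e. density.
A: fails — Rdb but no z with Rdz and Rzb.
B: holds.
C: fails — Rus but no z with Ruz and Rzs.
D: fails — Rea but no z with Rez and Rza.

B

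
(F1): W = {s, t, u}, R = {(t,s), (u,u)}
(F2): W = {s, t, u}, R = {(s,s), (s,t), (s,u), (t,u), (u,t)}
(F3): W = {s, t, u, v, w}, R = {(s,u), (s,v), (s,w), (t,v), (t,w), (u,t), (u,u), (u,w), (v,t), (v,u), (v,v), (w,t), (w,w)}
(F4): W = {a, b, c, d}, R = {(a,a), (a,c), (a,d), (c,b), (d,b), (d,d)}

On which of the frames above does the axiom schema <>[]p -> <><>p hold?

(F2), (F3)

The schema corresponds to a generalized confluence (Geach) condition: forall x forall y (xRy -> exists w (yRw & x R^2 w)).
(F1): fails — tRs but no w with sRw and tR²w.
(F2): holds.
(F3): holds.
(F4): fails — cRb but no w with bRw and cR²w.
Valid on: (F2), (F3).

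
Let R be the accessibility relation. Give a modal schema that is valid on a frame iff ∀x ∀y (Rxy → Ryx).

A defining formula is q → □◇q (the B axiom).

q → □◇q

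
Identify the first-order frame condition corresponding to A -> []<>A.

symmetry

This schema is the B axiom.
It corresponds to symmetry: forall x forall y (Rxy -> Ryx).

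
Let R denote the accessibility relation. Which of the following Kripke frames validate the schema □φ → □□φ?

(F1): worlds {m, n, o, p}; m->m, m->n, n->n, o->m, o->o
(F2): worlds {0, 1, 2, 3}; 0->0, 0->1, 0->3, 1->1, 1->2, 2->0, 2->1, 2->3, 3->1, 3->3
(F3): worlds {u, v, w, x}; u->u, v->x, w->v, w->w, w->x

(F3)

The schema corresponds to transitivity: ∀x ∀y ∀z (Rxy ∧ Ryz → Rxz).
(F1): fails — Rom and Rmn but not Ron.
(F2): fails — R31 and R12 but not R32.
(F3): condition met.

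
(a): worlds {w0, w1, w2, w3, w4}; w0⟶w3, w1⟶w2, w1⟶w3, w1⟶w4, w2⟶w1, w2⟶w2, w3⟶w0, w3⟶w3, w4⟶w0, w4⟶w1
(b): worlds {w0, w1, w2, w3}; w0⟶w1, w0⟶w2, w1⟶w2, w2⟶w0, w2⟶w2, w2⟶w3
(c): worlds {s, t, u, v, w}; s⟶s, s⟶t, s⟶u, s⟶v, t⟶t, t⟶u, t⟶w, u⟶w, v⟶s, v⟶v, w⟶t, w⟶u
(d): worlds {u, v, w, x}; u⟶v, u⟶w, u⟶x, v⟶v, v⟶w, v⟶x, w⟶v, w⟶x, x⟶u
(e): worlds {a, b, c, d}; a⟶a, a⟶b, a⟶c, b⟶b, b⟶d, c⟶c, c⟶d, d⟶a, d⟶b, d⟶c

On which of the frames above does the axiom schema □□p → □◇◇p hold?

Frame correspondent (Sahlqvist): ∀x ∀z (xRz → ∃w (xR²w ∧ zR²w)) — i.e. a generalized confluence (Geach) condition.
(a): condition met.
(b): fails — w2Rw3 but no w with w2R²w and w3R²w.
(c): condition met.
(d): condition met.
(e): condition met.

(a), (c), (d), (e)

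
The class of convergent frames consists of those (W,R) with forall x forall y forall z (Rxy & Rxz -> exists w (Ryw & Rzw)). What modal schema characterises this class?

◇□q → □◇q

This is convergence; the standard corresponding axiom is .2: ◇□q → □◇q.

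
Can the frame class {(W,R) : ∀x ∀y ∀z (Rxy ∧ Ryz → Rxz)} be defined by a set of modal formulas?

Definable; □q → □□q defines it

The condition is transitivity. A defining modal formula is □q → □□q.
Suppose □q→□□q is valid. Take Rxy, Ryz and set V(q)={w : Rxw}. Then □q at x, so □□q at x, so □q at y, so q at z, i.e. Rxz.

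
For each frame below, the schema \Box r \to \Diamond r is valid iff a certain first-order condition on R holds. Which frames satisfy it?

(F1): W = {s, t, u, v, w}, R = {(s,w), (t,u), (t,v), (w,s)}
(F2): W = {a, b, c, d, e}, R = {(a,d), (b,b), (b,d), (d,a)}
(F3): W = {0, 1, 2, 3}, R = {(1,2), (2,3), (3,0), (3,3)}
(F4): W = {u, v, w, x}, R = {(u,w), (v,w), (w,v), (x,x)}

(F4)

This is the axiom for seriality; its first-order frame correspondent is \forall x \exists y Rxy.
(F1): fails — world u has no successor.
(F2): fails — world c has no successor.
(F3): fails — world 0 has no successor.
(F4): ✓.
Valid on: (F4).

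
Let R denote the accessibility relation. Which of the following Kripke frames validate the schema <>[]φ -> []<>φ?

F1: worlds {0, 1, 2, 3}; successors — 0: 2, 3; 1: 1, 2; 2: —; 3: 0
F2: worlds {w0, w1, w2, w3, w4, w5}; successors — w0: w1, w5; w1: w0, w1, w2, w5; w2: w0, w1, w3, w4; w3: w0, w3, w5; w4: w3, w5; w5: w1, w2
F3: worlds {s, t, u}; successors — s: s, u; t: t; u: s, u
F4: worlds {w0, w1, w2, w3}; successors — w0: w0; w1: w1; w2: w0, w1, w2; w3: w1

Frame correspondent (Sahlqvist): forall x forall y forall z (Rxy & Rxz -> exists w (Ryw & Rzw)) — i.e. convergence.
F1: fails — R02 and R02 but 2 and 2 have no common successor.
F2: fails — Rw3w5 and Rw3w3 but w5 and w3 have no common successor.
F3: satisfies the condition.
F4: fails — Rw2w1 and Rw2w0 but w1 and w0 have no common successor.
Valid on: F3.

F3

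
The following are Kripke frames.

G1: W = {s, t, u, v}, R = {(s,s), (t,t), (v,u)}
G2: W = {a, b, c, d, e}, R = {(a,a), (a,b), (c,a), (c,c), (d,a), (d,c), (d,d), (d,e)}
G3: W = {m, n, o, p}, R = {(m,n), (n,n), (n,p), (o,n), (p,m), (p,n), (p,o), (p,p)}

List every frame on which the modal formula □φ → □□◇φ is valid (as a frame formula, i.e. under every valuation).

Frame correspondent (Sahlqvist): ∀x ∀z (xR²z → ∃w (xRw ∧ zRw)) — i.e. a generalized confluence (Geach) condition.
G1: ✓.
G2: fails — aR²b but no w with aRw and bRw.
G3: ✓.

G1, G3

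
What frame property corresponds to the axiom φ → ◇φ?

Reflexivity

This is a form of the T axiom.
It corresponds to reflexivity: ∀x Rxx.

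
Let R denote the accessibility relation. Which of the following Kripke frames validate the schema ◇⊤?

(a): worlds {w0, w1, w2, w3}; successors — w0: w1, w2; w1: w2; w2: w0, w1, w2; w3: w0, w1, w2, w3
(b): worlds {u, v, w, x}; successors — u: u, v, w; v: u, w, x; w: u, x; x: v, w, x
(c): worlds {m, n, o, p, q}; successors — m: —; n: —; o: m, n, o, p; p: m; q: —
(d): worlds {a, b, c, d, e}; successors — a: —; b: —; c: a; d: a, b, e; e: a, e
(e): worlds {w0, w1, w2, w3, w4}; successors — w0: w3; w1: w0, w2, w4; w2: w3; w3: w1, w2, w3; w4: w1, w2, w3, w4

The schema corresponds to seriality: ∀x ∃y Rxy.
(a): condition met.
(b): condition met.
(c): fails — world m has no successor.
(d): fails — world a has no successor.
(e): condition met.
Valid on: (a), (b), (e).

(a), (b), (e)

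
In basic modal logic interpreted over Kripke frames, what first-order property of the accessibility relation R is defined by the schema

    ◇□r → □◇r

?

Convergence

Suppose ◇□r→□◇r is valid. Take Rxy, Rxz and set V(r)={w : Ryw}. Then □r at y so ◇□r at x, so □◇r at x, so ◇r at z, giving w with Rzw and Ryw.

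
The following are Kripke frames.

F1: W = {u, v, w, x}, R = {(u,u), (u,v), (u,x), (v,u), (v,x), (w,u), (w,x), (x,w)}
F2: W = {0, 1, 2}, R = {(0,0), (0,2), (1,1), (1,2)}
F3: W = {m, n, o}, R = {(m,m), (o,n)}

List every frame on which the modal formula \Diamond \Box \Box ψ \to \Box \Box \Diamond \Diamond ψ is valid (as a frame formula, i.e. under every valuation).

F1, F3

This is the axiom for a generalized confluence (Geach) condition; its first-order frame correspondent is \forall x \forall y \forall z ((xRy \wedge x R^2 z) \to \exists w (y R^2 w \wedge z R^2 w)).
F1: ✓.
F2: fails — 0R0, 0R²2 but no w with 0R²w and 2R²w.
F3: ✓.
Valid on: F1, F3.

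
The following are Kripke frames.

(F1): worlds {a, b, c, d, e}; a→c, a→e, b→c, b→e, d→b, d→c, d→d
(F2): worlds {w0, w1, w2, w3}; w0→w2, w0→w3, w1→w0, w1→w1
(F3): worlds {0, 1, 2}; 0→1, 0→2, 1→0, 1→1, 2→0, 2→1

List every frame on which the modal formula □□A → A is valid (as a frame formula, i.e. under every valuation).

This is the axiom for a generalized confluence (Geach) condition; its first-order frame correspondent is ∀x ∃w (xR²w ∧ x = w).
(F1): fails — at a but no w with aR²w and a=w.
(F2): fails — at w0 but no w with w0R²w and w0=w.
(F3): holds.

(F3)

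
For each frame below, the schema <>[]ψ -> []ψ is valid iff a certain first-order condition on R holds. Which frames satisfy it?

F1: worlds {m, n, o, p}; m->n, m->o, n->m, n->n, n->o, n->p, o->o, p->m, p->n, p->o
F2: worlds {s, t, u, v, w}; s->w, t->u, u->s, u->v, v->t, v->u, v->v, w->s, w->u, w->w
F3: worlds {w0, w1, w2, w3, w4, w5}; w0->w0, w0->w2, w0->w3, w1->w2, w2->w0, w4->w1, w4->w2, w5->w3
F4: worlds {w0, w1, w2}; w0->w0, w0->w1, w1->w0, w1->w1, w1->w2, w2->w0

Frame correspondent (Sahlqvist): forall x forall y forall z (Rxy & Rxz -> Ryz) — i.e. the Euclidean property.
F1: fails — Rmo and Rmn but not Ron.
F2: fails — Rtu and Rtu but not Ruu.
F3: fails — Rw0w2 and Rw0w2 but not Rw2w2.
F4: fails — Rw1w2 and Rw1w2 but not Rw2w2.
Valid on no frame.

none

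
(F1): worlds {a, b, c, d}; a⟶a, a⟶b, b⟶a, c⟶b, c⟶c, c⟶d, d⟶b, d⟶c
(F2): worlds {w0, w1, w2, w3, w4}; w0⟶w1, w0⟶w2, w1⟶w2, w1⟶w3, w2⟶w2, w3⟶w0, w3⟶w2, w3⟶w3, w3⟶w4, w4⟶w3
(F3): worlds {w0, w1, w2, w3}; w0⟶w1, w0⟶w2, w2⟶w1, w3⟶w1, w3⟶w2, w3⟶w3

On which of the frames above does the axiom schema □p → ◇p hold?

(F1), (F2)

Frame correspondent (Sahlqvist): ∀x ∃y Rxy — i.e. seriality.
(F1): holds.
(F2): holds.
(F3): fails — world w1 has no successor.
Valid on: (F1), (F2).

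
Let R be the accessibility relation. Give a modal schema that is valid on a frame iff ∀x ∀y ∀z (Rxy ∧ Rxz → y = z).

◇r → □r

The condition is partial functionality. The CD schema ◇r → □r defines it.
Suppose ◇r→□r is valid. Take Rxy, Rxz and set V(r)={y}. Then ◇r at x, so □r at x, so r at z, i.e. z=y.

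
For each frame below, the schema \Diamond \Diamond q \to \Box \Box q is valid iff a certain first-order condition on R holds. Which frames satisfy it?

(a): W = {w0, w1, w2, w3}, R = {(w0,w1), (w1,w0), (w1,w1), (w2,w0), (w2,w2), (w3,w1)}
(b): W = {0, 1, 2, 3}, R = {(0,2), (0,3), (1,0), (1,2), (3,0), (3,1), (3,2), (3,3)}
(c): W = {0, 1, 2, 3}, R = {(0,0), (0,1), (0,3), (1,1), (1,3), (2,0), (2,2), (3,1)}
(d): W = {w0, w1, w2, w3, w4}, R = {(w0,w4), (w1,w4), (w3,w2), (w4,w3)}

Frame correspondent (Sahlqvist): \forall x \forall y \forall z ((x R^2 y \wedge x R^2 z) \to \exists w (y = w \wedge z = w)) — i.e. a generalized confluence (Geach) condition.
(a): fails — w0R²w0, w0R²w1 but w0 ≠ w1.
(b): fails — 0R²0, 0R²1 but 0 ≠ 1.
(c): fails — 0R²0, 0R²1 but 0 ≠ 1.
(d): condition met.

(d)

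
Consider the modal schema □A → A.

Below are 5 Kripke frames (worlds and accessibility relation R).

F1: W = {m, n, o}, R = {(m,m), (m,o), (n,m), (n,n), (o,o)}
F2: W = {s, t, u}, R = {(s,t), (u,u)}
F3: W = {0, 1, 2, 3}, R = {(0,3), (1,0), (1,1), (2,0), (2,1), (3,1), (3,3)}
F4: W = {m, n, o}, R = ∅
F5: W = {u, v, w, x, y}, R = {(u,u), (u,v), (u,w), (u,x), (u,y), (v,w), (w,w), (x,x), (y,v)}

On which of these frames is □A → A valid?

The schema corresponds to reflexivity: ∀x Rxx.
F1: condition met.
F2: fails — world s does not see itself.
F3: fails — world 0 does not see itself.
F4: fails — world m does not see itself.
F5: fails — world v does not see itself.
Valid on: F1.

F1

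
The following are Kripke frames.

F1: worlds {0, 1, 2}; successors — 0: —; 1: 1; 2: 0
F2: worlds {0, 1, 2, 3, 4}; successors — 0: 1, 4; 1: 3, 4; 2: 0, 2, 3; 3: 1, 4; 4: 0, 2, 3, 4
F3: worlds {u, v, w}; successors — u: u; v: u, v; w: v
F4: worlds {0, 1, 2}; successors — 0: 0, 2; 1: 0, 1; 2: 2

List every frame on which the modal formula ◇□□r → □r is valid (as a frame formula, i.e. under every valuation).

F2

The schema corresponds to a generalized confluence (Geach) condition: ∀x ∀y ∀z ((xRy ∧ xRz) → ∃w (yR²w ∧ z = w)).
F1: fails — 2R0, 2R0 but no w with 0R²w and 0=w.
F2: ✓.
F3: fails — vRu, vRv but no t with uR²t and v=t.
F4: fails — 0R2, 0R0 but no w with 2R²w and 0=w.
Valid on: F2.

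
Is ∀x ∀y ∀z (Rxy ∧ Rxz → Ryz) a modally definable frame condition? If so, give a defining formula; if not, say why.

Yes — defined by ◇q → □◇q

The condition is the Euclidean property. A defining modal formula is ◇q → □◇q.
Suppose ◇q→□◇q is valid. Take Rxy, Rxz and set V(q)={y}. Then ◇q at x, so □◇q at x, so ◇q at z, so some w with Rzw has q; w=y, i.e. Rzy. By symmetry of the argument, Ryz.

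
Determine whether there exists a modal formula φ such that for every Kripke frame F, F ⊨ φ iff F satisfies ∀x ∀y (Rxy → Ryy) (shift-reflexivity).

Definable; □(□p → p) defines it

This is a Sahlqvist condition; the T□ axiom □(□p → p) defines it.
Suppose □(□p→p) is valid. Take Rxy and set V(p)={w : Ryw}. Then at y, □p holds; since □(□p→p) at x, □p→p at y, so p at y, i.e. Ryy.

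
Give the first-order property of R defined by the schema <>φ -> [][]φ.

This is a Sahlqvist (Geach-type) schema ◇^1□^0φ → □^2◇^0φ.
First-order correspondent: forall x forall y forall z ((xRy & x R^2 z) -> exists w (y = w & z = w)).

forall x forall y forall z ((xRy & x R^2 z) -> exists w (y = w & z = w))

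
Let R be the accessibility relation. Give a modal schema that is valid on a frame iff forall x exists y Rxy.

□p → ◇p

This is seriality; the standard corresponding axiom is D: □p → ◇p.
Suppose □p→◇p is valid. At any x set V(p)=W. Then □p at x, so ◇p at x, so x has a successor.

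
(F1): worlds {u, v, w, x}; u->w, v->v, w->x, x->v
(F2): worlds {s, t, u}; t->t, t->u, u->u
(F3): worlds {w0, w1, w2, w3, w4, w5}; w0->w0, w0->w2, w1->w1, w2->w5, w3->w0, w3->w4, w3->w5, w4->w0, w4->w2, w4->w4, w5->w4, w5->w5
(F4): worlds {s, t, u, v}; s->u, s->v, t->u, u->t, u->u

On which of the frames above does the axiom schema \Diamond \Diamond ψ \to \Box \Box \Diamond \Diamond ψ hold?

(F4)

The schema corresponds to a generalized confluence (Geach) condition: \forall x \forall y \forall z ((x R^2 y \wedge x R^2 z) \to \exists w (y = w \wedge z R^2 w)).
(F1): fails — uR²x, uR²x but no t with x=t and xR²t.
(F2): fails — tR²t, tR²u but no w with t=w and uR²w.
(F3): fails — w0R²w0, w0R²w2 but no w with w0=w and w2R²w.
(F4): ✓.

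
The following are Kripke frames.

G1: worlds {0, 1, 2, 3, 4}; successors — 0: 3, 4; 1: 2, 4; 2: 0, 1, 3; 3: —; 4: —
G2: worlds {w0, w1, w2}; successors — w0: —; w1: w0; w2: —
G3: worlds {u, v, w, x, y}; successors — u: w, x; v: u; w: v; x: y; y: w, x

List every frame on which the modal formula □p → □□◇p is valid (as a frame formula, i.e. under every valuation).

The schema corresponds to a generalized confluence (Geach) condition: ∀x ∀z (xR²z → ∃w (xRw ∧ zRw)).
G1: fails — 1R²3 but no w with 1Rw and 3Rw.
G2: ✓.
G3: fails — uR²v but no t with uRt and vRt.

G2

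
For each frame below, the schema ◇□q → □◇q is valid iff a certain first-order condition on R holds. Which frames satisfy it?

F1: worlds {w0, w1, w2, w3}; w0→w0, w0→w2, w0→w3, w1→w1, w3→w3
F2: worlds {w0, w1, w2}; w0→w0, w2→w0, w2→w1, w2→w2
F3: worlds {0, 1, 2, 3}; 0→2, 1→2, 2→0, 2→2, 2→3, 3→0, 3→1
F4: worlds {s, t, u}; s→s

The schema corresponds to convergence: ∀x ∀y ∀z (Rxy ∧ Rxz → ∃w (Ryw ∧ Rzw)).
F1: fails — Rw0w2 and Rw0w2 but w2 and w2 have no common successor.
F2: fails — Rw2w2 and Rw2w1 but w2 and w1 have no common successor.
F3: fails — R23 and R20 but 3 and 0 have no common successor.
F4: ✓.
Valid on: F4.

F4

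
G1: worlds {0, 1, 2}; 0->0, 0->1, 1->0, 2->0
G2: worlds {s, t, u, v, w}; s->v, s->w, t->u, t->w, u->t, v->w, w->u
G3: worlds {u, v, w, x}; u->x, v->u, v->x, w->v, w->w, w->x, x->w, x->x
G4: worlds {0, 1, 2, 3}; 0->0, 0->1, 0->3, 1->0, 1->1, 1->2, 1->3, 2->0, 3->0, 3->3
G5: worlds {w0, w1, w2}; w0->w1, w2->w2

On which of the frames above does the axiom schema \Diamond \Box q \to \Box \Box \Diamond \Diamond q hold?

Frame correspondent (Sahlqvist): \forall x \forall y \forall z ((xRy \wedge x R^2 z) \to \exists w (yRw \wedge z R^2 w)) — i.e. a generalized confluence (Geach) condition.
G1: satisfies the condition.
G2: fails — sRv, sR²w but no w* with vRw* and wR²w*.
G3: satisfies the condition.
G4: satisfies the condition.
G5: satisfies the condition.
Valid on: G1, G3, G4, G5.

G1, G3, G4, G5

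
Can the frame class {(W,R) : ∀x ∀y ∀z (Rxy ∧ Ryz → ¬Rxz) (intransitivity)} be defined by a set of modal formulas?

No — not modally definable

Modal frame validity is preserved under surjective bounded morphisms.
The 5-cycle (worlds s,t,u,v,w with s→t→u→v→w→s) is intransitive. Mapping every world to a single reflexive point • is a surjective bounded morphism; the reflexive point is not intransitive (R••∧R•• but R••).
Hence intransitivity is not modally definable.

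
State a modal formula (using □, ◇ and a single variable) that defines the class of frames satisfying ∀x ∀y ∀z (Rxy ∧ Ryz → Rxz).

□r → □□r

This is transitivity; the standard corresponding axiom is 4: □r → □□r.
Suppose □r→□□r is valid. Take Rxy, Ryz and set V(r)={w : Rxw}. Then □r at x, so □□r at x, so □r at y, so r at z, i.e. Rxz.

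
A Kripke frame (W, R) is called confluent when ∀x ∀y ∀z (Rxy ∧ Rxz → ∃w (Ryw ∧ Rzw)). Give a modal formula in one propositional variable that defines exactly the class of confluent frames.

◇□p → □◇p

This is convergence; the standard corresponding axiom is .2: ◇□p → □◇p.
Suppose ◇□p→□◇p is valid. Take Rxy, Rxz and set V(p)={w : Ryw}. Then □p at y so ◇□p at x, so □◇p at x, so ◇p at z, giving w with Rzw and Ryw.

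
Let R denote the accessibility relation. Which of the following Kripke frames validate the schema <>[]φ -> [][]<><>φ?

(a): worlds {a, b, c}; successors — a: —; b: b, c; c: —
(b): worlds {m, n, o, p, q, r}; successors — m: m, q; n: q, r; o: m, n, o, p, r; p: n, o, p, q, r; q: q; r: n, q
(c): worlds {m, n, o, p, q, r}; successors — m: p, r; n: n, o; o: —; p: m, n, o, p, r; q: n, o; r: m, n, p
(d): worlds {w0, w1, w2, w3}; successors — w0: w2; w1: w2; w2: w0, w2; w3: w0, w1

(d)

The schema corresponds to a generalized confluence (Geach) condition: forall x forall y forall z ((xRy & x R^2 z) -> exists w (yRw & z R^2 w)).
(a): fails — bRb, bR²c but no w with bRw and cR²w.
(b): fails — oRo, oR²q but no w with oRw and qR²w.
(c): fails — mRp, mR²o but no w with pRw and oR²w.
(d): holds.
Valid on: (d).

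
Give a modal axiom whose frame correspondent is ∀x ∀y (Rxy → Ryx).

p → □◇p

This is symmetry; the standard corresponding axiom is B: p → □◇p.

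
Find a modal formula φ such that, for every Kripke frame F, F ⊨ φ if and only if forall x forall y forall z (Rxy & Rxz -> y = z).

A defining formula is ◇q → □q (the CD axiom).

◇q → □q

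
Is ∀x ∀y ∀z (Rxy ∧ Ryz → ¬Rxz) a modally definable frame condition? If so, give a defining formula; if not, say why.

If a class were modally definable it would be closed under surjective bounded morphisms (Goldblatt–Thomason).
The 3-cycle (worlds w0,w1,w2 with w0→w1→w2→w0) is intransitive. Mapping every world to a single reflexive point • is a surjective bounded morphism; the reflexive point is not intransitive (R••∧R•• but R••).
So the class is not modally definable.

Not definable by any modal formula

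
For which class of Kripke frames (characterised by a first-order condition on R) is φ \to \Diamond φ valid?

This is a form of the T axiom.
It corresponds to reflexivity: \forall x Rxx.

reflexivity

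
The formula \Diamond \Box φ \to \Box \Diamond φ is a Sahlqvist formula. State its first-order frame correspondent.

convergence: \forall x \forall y \forall z (Rxy \wedge Rxz \to \exists w (Ryw \wedge Rzw))

This is the .2 axiom.
It corresponds to convergence: \forall x \forall y \forall z (Rxy \wedge Rxz \to \exists w (Ryw \wedge Rzw)).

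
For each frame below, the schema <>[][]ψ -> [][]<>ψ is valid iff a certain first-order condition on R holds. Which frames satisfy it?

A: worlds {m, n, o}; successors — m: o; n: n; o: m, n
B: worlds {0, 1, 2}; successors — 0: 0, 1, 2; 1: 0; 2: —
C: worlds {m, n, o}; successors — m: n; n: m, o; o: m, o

A

This is the axiom for a generalized confluence (Geach) condition; its first-order frame correspondent is forall x forall y forall z ((xRy & x R^2 z) -> exists w (y R^2 w & zRw)).
A: satisfies the condition.
B: fails — 0R0, 0R²2 but no w with 0R²w and 2Rw.
C: fails — nRm, nR²m but no w with mR²w and mRw.
Valid on: A.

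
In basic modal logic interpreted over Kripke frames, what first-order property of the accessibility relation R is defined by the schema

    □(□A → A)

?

shift-reflexivity

This is the T□ axiom.
Its frame correspondent is shift-reflexivity — ∀x ∀y (Rxy → Ryy).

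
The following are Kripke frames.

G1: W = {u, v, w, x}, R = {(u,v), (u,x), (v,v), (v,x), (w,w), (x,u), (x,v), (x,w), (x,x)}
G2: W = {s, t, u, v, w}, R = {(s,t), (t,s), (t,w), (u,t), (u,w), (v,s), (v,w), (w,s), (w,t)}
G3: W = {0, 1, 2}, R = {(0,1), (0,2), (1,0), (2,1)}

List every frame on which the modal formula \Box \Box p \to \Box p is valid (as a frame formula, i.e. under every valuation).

G1

The schema corresponds to density: \forall x \forall y (Rxy \to \exists z (Rxz \wedge Rzy)).
G1: condition met.
G2: fails — Rvw but no z with Rvz and Rzw.
G3: fails — R10 but no z with R1z and Rz0.
Valid on: G1.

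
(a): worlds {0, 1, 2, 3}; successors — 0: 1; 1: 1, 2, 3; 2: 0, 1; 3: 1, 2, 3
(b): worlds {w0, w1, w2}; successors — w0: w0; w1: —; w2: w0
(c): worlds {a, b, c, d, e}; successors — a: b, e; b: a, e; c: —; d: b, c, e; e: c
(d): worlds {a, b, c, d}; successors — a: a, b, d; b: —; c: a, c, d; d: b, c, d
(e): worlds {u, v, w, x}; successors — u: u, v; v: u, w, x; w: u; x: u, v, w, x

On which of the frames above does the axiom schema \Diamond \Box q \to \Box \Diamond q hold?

(a), (b), (e)

The schema corresponds to convergence: \forall x \forall y \forall z (Rxy \wedge Rxz \to \exists w (Ryw \wedge Rzw)).
(a): condition met.
(b): condition met.
(c): fails — Rab and Rae but b and e have no common successor.
(d): fails — Rab and Rab but b and b have no common successor.
(e): condition met.
Valid on: (a), (b), (e).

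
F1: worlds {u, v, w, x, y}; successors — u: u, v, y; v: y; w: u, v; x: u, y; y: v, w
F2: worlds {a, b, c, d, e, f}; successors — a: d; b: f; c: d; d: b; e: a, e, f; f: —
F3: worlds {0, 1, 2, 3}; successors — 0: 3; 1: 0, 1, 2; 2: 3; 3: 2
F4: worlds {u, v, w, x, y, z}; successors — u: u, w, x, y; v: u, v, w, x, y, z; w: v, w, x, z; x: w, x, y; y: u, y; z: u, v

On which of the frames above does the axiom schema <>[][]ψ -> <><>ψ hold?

F1, F4

Frame correspondent (Sahlqvist): forall x forall y (xRy -> exists w (y R^2 w & x R^2 w)) — i.e. a generalized confluence (Geach) condition.
F1: ✓.
F2: fails — aRd but no w with dR²w and aR²w.
F3: fails — 0R3 but no w with 3R²w and 0R²w.
F4: ✓.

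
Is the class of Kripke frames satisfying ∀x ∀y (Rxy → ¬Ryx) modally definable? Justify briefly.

If a class were modally definable it would be closed under surjective bounded morphisms (Goldblatt–Thomason).
The 5-cycle (worlds a,b,c,d,e with a→b→c→d→e→a) is asymmetric. Mapping every world to a single reflexive point • is a surjective bounded morphism, and the reflexive point is not asymmetric (R•• but asymmetry requires ¬R••).
So no modal formula (or set of formulas) defines exactly the asymmetric frames.

Not modally definable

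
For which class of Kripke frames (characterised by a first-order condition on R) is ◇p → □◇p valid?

the Euclidean property: ∀x ∀y ∀z (Rxy ∧ Rxz → Ryz)

Suppose ◇p→□◇p is valid. Take Rxy, Rxz and set V(p)={y}. Then ◇p at x, so □◇p at x, so ◇p at z, so some w with Rzw has p; w=y, i.e. Rzy. By symmetry of the argument, Ryz.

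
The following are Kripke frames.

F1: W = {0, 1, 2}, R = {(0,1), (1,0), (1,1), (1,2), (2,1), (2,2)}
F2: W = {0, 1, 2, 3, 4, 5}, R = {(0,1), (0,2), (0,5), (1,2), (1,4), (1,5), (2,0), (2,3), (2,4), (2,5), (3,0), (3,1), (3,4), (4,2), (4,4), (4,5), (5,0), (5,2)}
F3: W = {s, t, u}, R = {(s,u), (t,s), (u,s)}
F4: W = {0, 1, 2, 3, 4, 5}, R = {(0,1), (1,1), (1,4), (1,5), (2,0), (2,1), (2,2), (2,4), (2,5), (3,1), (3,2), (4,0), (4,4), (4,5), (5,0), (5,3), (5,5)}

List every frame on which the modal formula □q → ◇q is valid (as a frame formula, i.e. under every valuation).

Frame correspondent (Sahlqvist): ∀x ∃y Rxy — i.e. seriality.
F1: holds.
F2: holds.
F3: holds.
F4: holds.

F1, F2, F3, F4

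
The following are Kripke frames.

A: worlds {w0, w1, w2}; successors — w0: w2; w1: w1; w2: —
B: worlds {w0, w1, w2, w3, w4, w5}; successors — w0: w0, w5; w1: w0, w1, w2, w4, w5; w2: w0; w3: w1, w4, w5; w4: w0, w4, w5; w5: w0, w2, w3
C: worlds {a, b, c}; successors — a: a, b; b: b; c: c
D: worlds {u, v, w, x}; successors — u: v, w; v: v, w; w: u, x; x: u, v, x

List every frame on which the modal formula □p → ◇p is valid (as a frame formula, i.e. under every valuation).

This is the axiom for seriality; its first-order frame correspondent is ∀x ∃y Rxy.
A: fails — world w2 has no successor.
B: holds.
C: holds.
D: holds.

B, C, D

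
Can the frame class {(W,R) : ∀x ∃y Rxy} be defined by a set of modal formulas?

The condition is seriality. A defining modal formula is □r → ◇r.
Suppose □r→◇r is valid. At any x set V(r)=W. Then □r at x, so ◇r at x, so x has a successor.

Definable; □r → ◇r defines it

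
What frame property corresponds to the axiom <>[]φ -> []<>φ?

Suppose ◇□φ→□◇φ is valid. Take Rxy, Rxz and set V(φ)={w : Ryw}. Then □φ at y so ◇□φ at x, so □◇φ at x, so ◇φ at z, giving w with Rzw and Ryw.
Conversely, on a frame with convergence the schema holds at every world under every valuation.
Frame condition: forall x forall y forall z (Rxy & Rxz -> exists w (Ryw & Rzw)).

convergence: forall x forall y forall z (Rxy & Rxz -> exists w (Ryw & Rzw))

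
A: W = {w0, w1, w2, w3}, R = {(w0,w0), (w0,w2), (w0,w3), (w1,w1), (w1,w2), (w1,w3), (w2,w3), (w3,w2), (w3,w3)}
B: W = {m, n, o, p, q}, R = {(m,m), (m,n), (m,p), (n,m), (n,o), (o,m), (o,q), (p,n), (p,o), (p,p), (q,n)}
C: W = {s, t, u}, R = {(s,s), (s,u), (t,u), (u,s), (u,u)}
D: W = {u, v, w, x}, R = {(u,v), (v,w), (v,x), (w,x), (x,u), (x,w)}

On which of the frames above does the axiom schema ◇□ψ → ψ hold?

The schema corresponds to symmetry: ∀x ∀y (Rxy → Ryx).
A: fails — Rw1w2 but not Rw2w1.
B: fails — Rom but not Rmo.
C: fails — Rtu but not Rut.
D: fails — Ruv but not Rvu.

none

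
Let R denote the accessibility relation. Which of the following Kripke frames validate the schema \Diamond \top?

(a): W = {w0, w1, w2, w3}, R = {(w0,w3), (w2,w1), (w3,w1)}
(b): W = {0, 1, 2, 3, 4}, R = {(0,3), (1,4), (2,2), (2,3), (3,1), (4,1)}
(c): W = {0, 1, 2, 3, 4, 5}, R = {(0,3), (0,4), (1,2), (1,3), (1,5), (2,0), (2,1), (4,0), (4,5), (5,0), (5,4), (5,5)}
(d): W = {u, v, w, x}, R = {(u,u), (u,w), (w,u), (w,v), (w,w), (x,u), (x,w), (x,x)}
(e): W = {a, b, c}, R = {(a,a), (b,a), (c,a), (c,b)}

(b), (e)

Frame correspondent (Sahlqvist): \forall x \exists y Rxy — i.e. seriality.
(a): fails — world w1 has no successor.
(b): ✓.
(c): fails — world 3 has no successor.
(d): fails — world v has no successor.
(e): ✓.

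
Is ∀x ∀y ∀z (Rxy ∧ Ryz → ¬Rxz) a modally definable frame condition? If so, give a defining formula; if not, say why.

Modal frame validity is preserved under surjective bounded morphisms.
The 7-cycle (worlds w0,w1,w2,w3,w4,w5,w6 with w0→w1→w2→w3→w4→w5→w6→w0) is intransitive. Mapping every world to a single reflexive point • is a surjective bounded morphism; the reflexive point is not intransitive (R••∧R•• but R••).
So the class is not modally definable.

Not modally definable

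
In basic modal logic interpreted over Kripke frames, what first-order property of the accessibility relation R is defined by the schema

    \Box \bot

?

Emptiness of R

This schema is the Ver axiom.
Its frame correspondent is emptiness of R — \forall x \forall y \neg Rxy.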